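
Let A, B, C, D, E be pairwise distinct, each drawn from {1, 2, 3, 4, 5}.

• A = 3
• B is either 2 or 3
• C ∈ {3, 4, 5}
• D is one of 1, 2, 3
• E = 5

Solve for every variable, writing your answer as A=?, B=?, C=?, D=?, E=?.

A=3, B=2, C=4, D=1, E=5

A has just one choice, so A = 3. Eliminate 3 elsewhere: B, C, D.
B has just one choice, so B = 2. Remove 2 from D.
D must be 1 (only option left).
E must be 5 (only option left). Eliminate 5 elsewhere: C.
That leaves C = 4.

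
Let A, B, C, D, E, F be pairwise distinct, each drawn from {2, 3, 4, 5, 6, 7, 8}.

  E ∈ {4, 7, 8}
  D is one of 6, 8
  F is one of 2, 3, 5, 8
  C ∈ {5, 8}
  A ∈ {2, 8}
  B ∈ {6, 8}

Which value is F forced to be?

3

B and D between them cover only {6, 8} — a naked pair. Remove those values from A, C, E, F.
A has just one choice, so A = 2. So F can't be 2.
C has just one choice, so C = 5. Eliminate 5 elsewhere: F.
So F = 3.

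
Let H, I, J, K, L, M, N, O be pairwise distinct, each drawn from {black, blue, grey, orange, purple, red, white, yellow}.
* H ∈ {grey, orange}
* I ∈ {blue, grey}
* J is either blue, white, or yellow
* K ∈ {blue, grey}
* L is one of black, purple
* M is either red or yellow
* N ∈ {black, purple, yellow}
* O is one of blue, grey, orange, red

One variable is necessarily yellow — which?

M

Among the 8 variables, white fits only J (and all 8 values in {black, blue, grey, orange, purple, red, white, yellow} must be used), so J = white.
I and K between them cover only {blue, grey} — a naked pair. Remove those values from H, O.
That leaves H = orange. Eliminate orange elsewhere: O.
That leaves O = red. Strike red from M.
So yellow goes to M.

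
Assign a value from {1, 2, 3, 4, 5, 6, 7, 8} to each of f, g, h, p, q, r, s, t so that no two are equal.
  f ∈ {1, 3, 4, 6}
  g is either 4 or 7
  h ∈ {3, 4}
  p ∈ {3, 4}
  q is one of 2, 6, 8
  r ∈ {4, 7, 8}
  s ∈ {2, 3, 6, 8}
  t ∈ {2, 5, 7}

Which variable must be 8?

r

The 8 variables draw from only 8 values {1, 2, 3, 4, 5, 6, 7, 8}, so each is used; only f can be 1, hence f = 1.
Among the 7 still-open variables, 5 fits only t (and all 7 values in {2, 3, 4, 5, 6, 7, 8} must be used), so t = 5.
h and p between them cover only {3, 4} — a naked pair. Remove those values from g, r, s.
g's domain is down to {7}, so g = 7. So r can't be 7.
So 8 goes to r.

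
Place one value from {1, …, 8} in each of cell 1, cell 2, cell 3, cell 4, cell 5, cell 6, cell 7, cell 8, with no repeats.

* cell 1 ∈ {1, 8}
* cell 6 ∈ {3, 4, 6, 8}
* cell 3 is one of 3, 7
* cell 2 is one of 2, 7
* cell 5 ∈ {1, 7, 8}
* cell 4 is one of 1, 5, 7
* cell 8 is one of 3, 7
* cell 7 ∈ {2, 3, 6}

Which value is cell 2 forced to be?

Among the 8 variables, 4 fits only cell 6 (and all 8 values in {1, 2, 3, 4, 5, 6, 7, 8} must be used), so cell 6 = 4.
Among the 7 still-open variables, 5 fits only cell 4 (and all 7 values in {1, 2, 3, 5, 6, 7, 8} must be used), so cell 4 = 5.
The 6 still-open variables together cover exactly {1, 2, 3, 6, 7, 8} — 6 values for 6 variables — and 6 appears only in cell 7's list, so cell 7 = 6.
The 5 still-open variables draw from only 5 values {1, 2, 3, 7, 8}, so each is used; only cell 2 can be 2, hence cell 2 = 2.

2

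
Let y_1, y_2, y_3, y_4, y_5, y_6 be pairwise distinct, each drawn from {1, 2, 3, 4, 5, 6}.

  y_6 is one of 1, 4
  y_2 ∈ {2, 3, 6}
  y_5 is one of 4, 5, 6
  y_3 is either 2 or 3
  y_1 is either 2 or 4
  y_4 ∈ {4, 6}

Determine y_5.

The 6 variables draw from only 6 values {1, 2, 3, 4, 5, 6}, so each is used; only y_6 can be 1, hence y_6 = 1.
The 5 still-open variables draw from only 5 values {2, 3, 4, 5, 6}, so each is used; only y_5 can be 5, hence y_5 = 5.

5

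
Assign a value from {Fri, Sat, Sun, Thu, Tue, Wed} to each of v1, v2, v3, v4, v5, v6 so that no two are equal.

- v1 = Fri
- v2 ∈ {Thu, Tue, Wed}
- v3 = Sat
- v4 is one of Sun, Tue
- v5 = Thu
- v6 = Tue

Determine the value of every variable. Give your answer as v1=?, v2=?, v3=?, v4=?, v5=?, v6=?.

v1=Fri, v2=Wed, v3=Sat, v4=Sun, v5=Thu, v6=Tue

v1 must be Fri (only option left).
v3 must be Sat (only option left).
v5 has just one choice, so v5 = Thu. Strike Thu from v2.
v6's domain is down to {Tue}, so v6 = Tue. Strike Tue from v2, v4.
v2 must be Wed (only option left).
v4 must be Sun (only option left).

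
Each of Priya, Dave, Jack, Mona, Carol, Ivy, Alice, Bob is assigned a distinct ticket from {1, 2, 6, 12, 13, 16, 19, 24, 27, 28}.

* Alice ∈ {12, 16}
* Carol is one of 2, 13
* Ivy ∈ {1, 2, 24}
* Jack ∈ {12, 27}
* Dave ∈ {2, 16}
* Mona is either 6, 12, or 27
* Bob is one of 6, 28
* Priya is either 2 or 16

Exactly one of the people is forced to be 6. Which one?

Mona

Priya and Dave between them cover only {2, 16} — a naked pair. Remove those values from Carol, Ivy, Alice.
Carol must be 13 (only option left).
Alice has just one choice, so Alice = 12. So Jack, Mona can't be 12.
That leaves Jack = 27. Eliminate 27 elsewhere: Mona.
So 6 goes to Mona.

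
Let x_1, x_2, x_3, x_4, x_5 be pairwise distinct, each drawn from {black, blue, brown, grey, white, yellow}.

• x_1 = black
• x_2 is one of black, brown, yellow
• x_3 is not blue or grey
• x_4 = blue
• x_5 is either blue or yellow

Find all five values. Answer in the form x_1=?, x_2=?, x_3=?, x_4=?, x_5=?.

x_1's domain is down to {black}, so x_1 = black. Eliminate black elsewhere: x_2, x_3.
That leaves x_4 = blue. Remove blue from x_5.
x_5 must be yellow (only option left). Eliminate yellow elsewhere: x_2, x_3.
x_2's domain is down to {brown}, so x_2 = brown. Remove brown from x_3.
x_3 must be white (only option left).

x_1=black, x_2=brown, x_3=white, x_4=blue, x_5=yellow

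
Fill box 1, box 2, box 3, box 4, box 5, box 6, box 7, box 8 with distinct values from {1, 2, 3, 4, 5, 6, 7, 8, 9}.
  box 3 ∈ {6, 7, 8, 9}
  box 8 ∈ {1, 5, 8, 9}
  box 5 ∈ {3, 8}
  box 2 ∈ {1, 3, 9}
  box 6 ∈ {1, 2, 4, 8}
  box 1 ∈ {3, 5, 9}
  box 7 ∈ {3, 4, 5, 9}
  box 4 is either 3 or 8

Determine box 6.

2

box 4 and box 5 share exactly the 2 values {3, 8}; by pigeonhole those values go to them, so strike 3, 8 from box 1, box 2, box 3, box 6, box 7, box 8.
box 1, box 2, box 8 share exactly the 3 values {1, 5, 9}; by pigeonhole those values go to them, so strike 1, 5, 9 from box 3, box 6, box 7.
box 7 has just one choice, so box 7 = 4. Remove 4 from box 6.
So box 6 = 2.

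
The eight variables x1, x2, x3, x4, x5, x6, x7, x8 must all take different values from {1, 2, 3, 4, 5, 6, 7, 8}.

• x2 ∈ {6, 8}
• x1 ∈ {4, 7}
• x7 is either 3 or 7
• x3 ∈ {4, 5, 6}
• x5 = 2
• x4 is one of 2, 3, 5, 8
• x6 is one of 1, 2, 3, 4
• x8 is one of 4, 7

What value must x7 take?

x5 must be 2 (only option left). So x4, x6 can't be 2.
Among the 7 still-open variables, 1 fits only x6 (and all 7 values in {1, 3, 4, 5, 6, 7, 8} must be used), so x6 = 1.
The 2 variables x1 and x8 are confined to {4, 7}, which locks those values in; drop them from x3, x7.
So x7 = 3.

3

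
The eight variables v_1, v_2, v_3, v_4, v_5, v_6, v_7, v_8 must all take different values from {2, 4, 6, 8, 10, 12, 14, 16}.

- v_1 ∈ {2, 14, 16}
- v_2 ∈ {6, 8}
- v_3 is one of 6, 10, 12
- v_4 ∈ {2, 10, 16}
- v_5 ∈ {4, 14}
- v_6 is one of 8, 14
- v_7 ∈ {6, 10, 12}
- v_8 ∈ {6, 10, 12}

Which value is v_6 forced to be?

The 8 variables together cover exactly {2, 4, 6, 8, 10, 12, 14, 16} — 8 values for 8 variables — and 4 appears only in v_5's list, so v_5 = 4.
v_3, v_7, v_8 share exactly the 3 values {6, 10, 12}; by pigeonhole those values go to them, so strike 6, 10, 12 from v_2, v_4.
v_2's domain is down to {8}, so v_2 = 8. So v_6 can't be 8.
So v_6 = 14.

14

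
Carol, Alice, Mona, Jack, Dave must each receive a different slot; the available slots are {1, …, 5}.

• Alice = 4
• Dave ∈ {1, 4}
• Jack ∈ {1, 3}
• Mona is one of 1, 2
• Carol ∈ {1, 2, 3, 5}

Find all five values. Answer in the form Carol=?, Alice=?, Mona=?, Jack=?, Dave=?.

Alice's domain is down to {4}, so Alice = 4. Eliminate 4 elsewhere: Dave.
Dave must be 1 (only option left). Eliminate 1 elsewhere: Carol, Mona, Jack.
Mona has just one choice, so Mona = 2. Remove 2 from Carol.
Jack has just one choice, so Jack = 3. Eliminate 3 elsewhere: Carol.
Carol's domain is down to {5}, so Carol = 5.

Carol=5, Alice=4, Mona=2, Jack=3, Dave=1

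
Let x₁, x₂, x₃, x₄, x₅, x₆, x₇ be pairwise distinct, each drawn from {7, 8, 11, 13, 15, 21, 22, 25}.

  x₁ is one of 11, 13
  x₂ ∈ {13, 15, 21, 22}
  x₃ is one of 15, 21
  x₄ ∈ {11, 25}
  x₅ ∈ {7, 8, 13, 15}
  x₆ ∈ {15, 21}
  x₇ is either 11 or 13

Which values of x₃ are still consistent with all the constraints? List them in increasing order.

The 2 variables x₁ and x₇ are confined to {11, 13}, which locks those values in; drop them from x₂, x₄, x₅.
x₄ has just one choice, so x₄ = 25.
The 2 variables x₃ and x₆ are confined to {15, 21}, which locks those values in; drop them from x₂, x₅.
x₂ must be 22 (only option left).
No further eliminations apply; x₃ can still be any of 15, 21.

15, 21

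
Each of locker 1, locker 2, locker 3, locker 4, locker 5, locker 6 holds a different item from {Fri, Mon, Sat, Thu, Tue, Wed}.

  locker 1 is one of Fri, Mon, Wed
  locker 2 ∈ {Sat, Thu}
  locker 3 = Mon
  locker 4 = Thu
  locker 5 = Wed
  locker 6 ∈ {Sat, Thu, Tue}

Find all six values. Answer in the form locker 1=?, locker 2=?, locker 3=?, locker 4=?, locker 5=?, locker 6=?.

locker 3 must be Mon (only option left). So locker 1 can't be Mon.
locker 4 has just one choice, so locker 4 = Thu. Remove Thu from locker 2, locker 6.
That leaves locker 5 = Wed. Eliminate Wed elsewhere: locker 1.
locker 1 has just one choice, so locker 1 = Fri.
locker 2 must be Sat (only option left). Strike Sat from locker 6.
That leaves locker 6 = Tue.

locker 1=Fri, locker 2=Sat, locker 3=Mon, locker 4=Thu, locker 5=Wed, locker 6=Tue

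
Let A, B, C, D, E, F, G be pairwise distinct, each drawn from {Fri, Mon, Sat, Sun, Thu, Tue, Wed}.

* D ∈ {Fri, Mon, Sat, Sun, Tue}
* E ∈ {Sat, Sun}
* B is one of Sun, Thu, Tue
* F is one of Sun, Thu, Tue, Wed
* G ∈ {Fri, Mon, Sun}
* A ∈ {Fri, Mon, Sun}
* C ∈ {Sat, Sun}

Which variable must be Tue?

D

The 7 variables together cover exactly {Fri, Mon, Sat, Sun, Thu, Tue, Wed} — 7 values for 7 variables — and Wed appears only in F's list, so F = Wed.
The 6 still-open variables together cover exactly {Fri, Mon, Sat, Sun, Thu, Tue} — 6 values for 6 variables — and Thu appears only in B's list, so B = Thu.
The 5 still-open variables draw from only 5 values {Fri, Mon, Sat, Sun, Tue}, so each is used; only D can be Tue, hence D = Tue.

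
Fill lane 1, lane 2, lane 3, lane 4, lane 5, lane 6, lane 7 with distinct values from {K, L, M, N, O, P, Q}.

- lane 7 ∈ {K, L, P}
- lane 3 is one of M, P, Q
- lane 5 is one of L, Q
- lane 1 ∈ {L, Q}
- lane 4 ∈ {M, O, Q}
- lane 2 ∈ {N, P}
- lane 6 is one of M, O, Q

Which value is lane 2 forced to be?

N

The 7 variables draw from only 7 values {K, L, M, N, O, P, Q}, so each is used; only lane 7 can be K, hence lane 7 = K.
The 6 still-open variables together cover exactly {L, M, N, O, P, Q} — 6 values for 6 variables — and N appears only in lane 2's list, so lane 2 = N.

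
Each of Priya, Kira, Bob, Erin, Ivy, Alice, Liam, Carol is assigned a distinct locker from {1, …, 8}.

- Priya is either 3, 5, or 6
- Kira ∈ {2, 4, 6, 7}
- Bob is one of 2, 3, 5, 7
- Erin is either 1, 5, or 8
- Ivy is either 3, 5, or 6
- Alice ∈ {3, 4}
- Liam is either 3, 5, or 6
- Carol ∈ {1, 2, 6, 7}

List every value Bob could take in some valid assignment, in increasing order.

The 8 variables together cover exactly {1, 2, 3, 4, 5, 6, 7, 8} — 8 values for 8 variables — and 8 appears only in Erin's list, so Erin = 8.
The 7 still-open variables together cover exactly {1, 2, 3, 4, 5, 6, 7} — 7 values for 7 variables — and 1 appears only in Carol's list, so Carol = 1.
The 3 variables Priya, Ivy, Liam are confined to {3, 5, 6}, which locks those values in; drop them from Kira, Bob, Alice.
That leaves Alice = 4. Strike 4 from Kira.
No further eliminations apply; Bob can still be any of 2, 7.

2, 7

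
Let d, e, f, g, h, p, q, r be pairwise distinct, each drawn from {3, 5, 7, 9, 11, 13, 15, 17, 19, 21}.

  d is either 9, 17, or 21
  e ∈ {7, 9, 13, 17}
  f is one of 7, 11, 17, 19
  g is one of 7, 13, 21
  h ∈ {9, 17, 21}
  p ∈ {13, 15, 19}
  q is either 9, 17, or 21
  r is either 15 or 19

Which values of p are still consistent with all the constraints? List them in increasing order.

15, 19

The 8 variables draw from only 8 values {7, 9, 11, 13, 15, 17, 19, 21}, so each is used; only f can be 11, hence f = 11.
d, h, q share exactly the 3 values {9, 17, 21}; by pigeonhole those values go to them, so strike 9, 17, 21 from e, g.
The 2 variables e and g are confined to {7, 13}, which locks those values in; drop them from p.
No further eliminations apply; p can still be any of 15, 19.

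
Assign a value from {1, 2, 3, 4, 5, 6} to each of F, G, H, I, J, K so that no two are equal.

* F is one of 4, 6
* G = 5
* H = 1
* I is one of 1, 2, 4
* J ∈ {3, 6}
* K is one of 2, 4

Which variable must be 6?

F

G must be 5 (only option left).
H has just one choice, so H = 1. Remove 1 from I.
The 4 still-open variables together cover exactly {2, 3, 4, 6} — 4 values for 4 variables — and 3 appears only in J's list, so J = 3.
The 3 still-open variables together cover exactly {2, 4, 6} — 3 values for 3 variables — and 6 appears only in F's list, so F = 6.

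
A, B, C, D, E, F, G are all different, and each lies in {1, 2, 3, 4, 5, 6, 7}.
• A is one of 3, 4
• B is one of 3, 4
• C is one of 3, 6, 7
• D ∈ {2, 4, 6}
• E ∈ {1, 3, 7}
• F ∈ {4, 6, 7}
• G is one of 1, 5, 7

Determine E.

1

The 7 variables together cover exactly {1, 2, 3, 4, 5, 6, 7} — 7 values for 7 variables — and 2 appears only in D's list, so D = 2.
Among the 6 still-open variables, 5 fits only G (and all 6 values in {1, 3, 4, 5, 6, 7} must be used), so G = 5.
Among the 5 still-open variables, 1 fits only E (and all 5 values in {1, 3, 4, 6, 7} must be used), so E = 1.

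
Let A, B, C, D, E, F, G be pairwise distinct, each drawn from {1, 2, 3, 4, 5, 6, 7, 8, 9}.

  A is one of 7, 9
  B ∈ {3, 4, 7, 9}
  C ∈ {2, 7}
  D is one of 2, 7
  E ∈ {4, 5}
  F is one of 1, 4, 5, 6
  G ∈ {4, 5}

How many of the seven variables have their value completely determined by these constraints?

C and D share exactly the 2 values {2, 7}; by pigeonhole those values go to them, so strike 2, 7 from A, B.
A has just one choice, so A = 9. Eliminate 9 elsewhere: B.
E and G between them cover only {4, 5} — a naked pair. Remove those values from B, F.
B has just one choice, so B = 3.
Determined: A=9, B=3. The other variables each still have more than one consistent value. That makes 2.

2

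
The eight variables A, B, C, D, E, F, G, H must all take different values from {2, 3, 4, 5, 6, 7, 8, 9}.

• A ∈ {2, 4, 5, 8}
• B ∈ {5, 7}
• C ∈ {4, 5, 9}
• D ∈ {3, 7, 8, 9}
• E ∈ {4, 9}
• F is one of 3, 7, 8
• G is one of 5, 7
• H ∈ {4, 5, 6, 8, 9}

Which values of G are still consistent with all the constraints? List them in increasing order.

5, 7

The 8 variables draw from only 8 values {2, 3, 4, 5, 6, 7, 8, 9}, so each is used; only A can be 2, hence A = 2.
The 7 still-open variables draw from only 7 values {3, 4, 5, 6, 7, 8, 9}, so each is used; only H can be 6, hence H = 6.
B and G share exactly the 2 values {5, 7}; by pigeonhole those values go to them, so strike 5, 7 from C, D, F.
C and E between them cover only {4, 9} — a naked pair. Remove those values from D.
No further eliminations apply; G can still be any of 5, 7.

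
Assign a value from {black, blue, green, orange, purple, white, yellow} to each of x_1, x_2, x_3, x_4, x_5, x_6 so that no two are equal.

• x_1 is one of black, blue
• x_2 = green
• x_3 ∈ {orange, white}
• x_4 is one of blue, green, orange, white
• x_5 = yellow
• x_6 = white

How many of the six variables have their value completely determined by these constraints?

x_2 has just one choice, so x_2 = green. Remove green from x_4.
x_5 must be yellow (only option left).
x_6's domain is down to {white}, so x_6 = white. Strike white from x_3, x_4.
x_3 must be orange (only option left). Eliminate orange elsewhere: x_4.
x_4 must be blue (only option left). So x_1 can't be blue.
That leaves x_1 = black.
Every variable is fixed: x_1=black, x_2=green, x_3=orange, x_4=blue, x_5=yellow, x_6=white. That makes 6.

6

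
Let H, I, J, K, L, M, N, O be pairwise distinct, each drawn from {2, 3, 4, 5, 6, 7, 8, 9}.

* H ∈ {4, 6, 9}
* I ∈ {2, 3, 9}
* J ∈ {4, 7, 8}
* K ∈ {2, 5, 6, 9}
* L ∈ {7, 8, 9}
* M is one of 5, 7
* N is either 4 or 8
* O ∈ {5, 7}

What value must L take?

The 8 variables draw from only 8 values {2, 3, 4, 5, 6, 7, 8, 9}, so each is used; only I can be 3, hence I = 3.
The 7 still-open variables draw from only 7 values {2, 4, 5, 6, 7, 8, 9}, so each is used; only K can be 2, hence K = 2.
The 6 still-open variables draw from only 6 values {4, 5, 6, 7, 8, 9}, so each is used; only H can be 6, hence H = 6.
Among the 5 still-open variables, 9 fits only L (and all 5 values in {4, 5, 7, 8, 9} must be used), so L = 9.

9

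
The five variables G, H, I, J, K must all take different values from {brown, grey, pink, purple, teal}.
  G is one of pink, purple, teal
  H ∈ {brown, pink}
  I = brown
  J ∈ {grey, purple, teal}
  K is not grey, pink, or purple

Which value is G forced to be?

purple

I has just one choice, so I = brown. Remove brown from H, K.
K's domain is down to {teal}, so K = teal. Strike teal from G, J.
That leaves H = pink. So G can't be pink.
So G = purple.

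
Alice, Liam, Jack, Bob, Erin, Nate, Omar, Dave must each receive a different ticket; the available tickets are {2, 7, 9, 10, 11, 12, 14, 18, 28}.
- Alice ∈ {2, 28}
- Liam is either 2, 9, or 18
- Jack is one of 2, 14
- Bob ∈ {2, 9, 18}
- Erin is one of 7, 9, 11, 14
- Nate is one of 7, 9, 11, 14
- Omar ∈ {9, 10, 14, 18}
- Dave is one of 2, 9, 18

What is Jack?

The 8 variables draw from only 8 values {2, 7, 9, 10, 11, 14, 18, 28}, so each is used; only Omar can be 10, hence Omar = 10.
The 7 still-open variables draw from only 7 values {2, 7, 9, 11, 14, 18, 28}, so each is used; only Alice can be 28, hence Alice = 28.
Liam, Bob, Dave between them cover only {2, 9, 18} — a naked triple. Remove those values from Jack, Erin, Nate.
So Jack = 14.

14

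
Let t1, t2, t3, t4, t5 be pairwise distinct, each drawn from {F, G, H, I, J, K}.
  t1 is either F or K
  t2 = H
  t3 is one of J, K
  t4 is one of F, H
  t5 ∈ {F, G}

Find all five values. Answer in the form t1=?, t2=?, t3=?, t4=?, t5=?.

t2's domain is down to {H}, so t2 = H. Strike H from t4.
t4's domain is down to {F}, so t4 = F. Eliminate F elsewhere: t1, t5.
t5's domain is down to {G}, so t5 = G.
t1 must be K (only option left). So t3 can't be K.
t3 has just one choice, so t3 = J.

t1=K, t2=H, t3=J, t4=F, t5=G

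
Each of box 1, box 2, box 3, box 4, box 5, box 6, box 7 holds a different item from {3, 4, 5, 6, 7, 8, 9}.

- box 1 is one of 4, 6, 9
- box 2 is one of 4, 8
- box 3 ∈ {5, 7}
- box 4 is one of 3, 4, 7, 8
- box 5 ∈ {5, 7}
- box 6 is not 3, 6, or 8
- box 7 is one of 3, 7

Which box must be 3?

The 7 variables together cover exactly {3, 4, 5, 6, 7, 8, 9} — 7 values for 7 variables — and 6 appears only in box 1's list, so box 1 = 6.
The 6 still-open variables draw from only 6 values {3, 4, 5, 7, 8, 9}, so each is used; only box 6 can be 9, hence box 6 = 9.
The 2 variables box 3 and box 5 are confined to {5, 7}, which locks those values in; drop them from box 4, box 7.
So 3 goes to box 7.

box 7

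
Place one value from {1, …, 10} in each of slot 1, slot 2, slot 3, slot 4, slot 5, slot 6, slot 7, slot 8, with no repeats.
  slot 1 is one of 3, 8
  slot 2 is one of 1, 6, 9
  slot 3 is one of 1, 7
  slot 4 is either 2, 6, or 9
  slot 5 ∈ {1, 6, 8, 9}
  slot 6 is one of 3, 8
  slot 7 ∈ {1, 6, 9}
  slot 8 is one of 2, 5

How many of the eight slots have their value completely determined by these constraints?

The 8 variables together cover exactly {1, 2, 3, 5, 6, 7, 8, 9} — 8 values for 8 variables — and 5 appears only in slot 8's list, so slot 8 = 5.
The 7 still-open variables draw from only 7 values {1, 2, 3, 6, 7, 8, 9}, so each is used; only slot 4 can be 2, hence slot 4 = 2.
The 6 still-open variables draw from only 6 values {1, 3, 6, 7, 8, 9}, so each is used; only slot 3 can be 7, hence slot 3 = 7.
The 2 variables slot 1 and slot 6 are confined to {3, 8}, which locks those values in; drop them from slot 5.
Determined: slot 3=7, slot 4=2, slot 8=5. The other slots each still have more than one consistent value. That makes 3.

3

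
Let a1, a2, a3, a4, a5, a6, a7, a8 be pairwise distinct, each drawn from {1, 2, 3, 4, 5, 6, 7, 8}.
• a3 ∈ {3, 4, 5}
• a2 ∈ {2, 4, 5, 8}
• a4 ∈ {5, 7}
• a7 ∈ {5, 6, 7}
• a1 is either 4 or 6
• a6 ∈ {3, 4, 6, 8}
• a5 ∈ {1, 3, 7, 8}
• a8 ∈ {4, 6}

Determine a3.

3

The 8 variables draw from only 8 values {1, 2, 3, 4, 5, 6, 7, 8}, so each is used; only a5 can be 1, hence a5 = 1.
The 7 still-open variables draw from only 7 values {2, 3, 4, 5, 6, 7, 8}, so each is used; only a2 can be 2, hence a2 = 2.
The 6 still-open variables together cover exactly {3, 4, 5, 6, 7, 8} — 6 values for 6 variables — and 8 appears only in a6's list, so a6 = 8.
The 5 still-open variables draw from only 5 values {3, 4, 5, 6, 7}, so each is used; only a3 can be 3, hence a3 = 3.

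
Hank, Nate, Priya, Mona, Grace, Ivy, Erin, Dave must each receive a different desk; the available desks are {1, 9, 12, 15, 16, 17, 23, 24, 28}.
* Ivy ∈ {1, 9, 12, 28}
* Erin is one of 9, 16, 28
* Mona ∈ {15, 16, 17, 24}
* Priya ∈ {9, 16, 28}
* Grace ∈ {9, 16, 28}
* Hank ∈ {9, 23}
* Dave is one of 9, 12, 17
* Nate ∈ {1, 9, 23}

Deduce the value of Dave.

Priya, Grace, Erin share exactly the 3 values {9, 16, 28}; by pigeonhole those values go to them, so strike 9, 16, 28 from Hank, Nate, Mona, Ivy, Dave.
Hank has just one choice, so Hank = 23. Strike 23 from Nate.
That leaves Nate = 1. Eliminate 1 elsewhere: Ivy.
Ivy has just one choice, so Ivy = 12. So Dave can't be 12.
So Dave = 17.

17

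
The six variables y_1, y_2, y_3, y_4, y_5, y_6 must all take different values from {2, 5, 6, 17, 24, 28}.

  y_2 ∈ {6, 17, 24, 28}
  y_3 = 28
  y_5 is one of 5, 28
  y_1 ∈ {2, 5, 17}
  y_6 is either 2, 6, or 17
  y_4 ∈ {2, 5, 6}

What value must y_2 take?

y_3 must be 28 (only option left). Eliminate 28 elsewhere: y_2, y_5.
y_5 has just one choice, so y_5 = 5. So y_1, y_4 can't be 5.
The 4 still-open variables together cover exactly {2, 6, 17, 24} — 4 values for 4 variables — and 24 appears only in y_2's list, so y_2 = 24.

24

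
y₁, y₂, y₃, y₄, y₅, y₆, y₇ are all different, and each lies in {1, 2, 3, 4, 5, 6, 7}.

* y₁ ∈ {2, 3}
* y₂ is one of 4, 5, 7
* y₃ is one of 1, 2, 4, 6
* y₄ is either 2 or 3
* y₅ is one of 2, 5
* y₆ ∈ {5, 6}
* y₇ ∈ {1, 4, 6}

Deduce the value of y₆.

6

The 7 variables together cover exactly {1, 2, 3, 4, 5, 6, 7} — 7 values for 7 variables — and 7 appears only in y₂'s list, so y₂ = 7.
The 2 variables y₁ and y₄ are confined to {2, 3}, which locks those values in; drop them from y₃, y₅.
y₅ must be 5 (only option left). Remove 5 from y₆.
So y₆ = 6.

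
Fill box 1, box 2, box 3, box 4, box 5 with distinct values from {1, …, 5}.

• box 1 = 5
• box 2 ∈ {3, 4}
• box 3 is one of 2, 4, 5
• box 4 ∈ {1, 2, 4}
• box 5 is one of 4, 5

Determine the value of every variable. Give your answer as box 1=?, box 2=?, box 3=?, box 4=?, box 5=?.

box 1 must be 5 (only option left). Strike 5 from box 3, box 5.
box 5 has just one choice, so box 5 = 4. Remove 4 from box 2, box 3, box 4.
box 2 must be 3 (only option left).
box 3's domain is down to {2}, so box 3 = 2. Strike 2 from box 4.
box 4's domain is down to {1}, so box 4 = 1.

box 1=5, box 2=3, box 3=2, box 4=1, box 5=4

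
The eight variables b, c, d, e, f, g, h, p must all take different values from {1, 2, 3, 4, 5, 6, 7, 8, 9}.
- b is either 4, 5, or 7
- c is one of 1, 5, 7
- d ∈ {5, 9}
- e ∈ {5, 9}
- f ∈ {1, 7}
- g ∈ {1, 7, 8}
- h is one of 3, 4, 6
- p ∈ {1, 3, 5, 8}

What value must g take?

The 8 variables draw from only 8 values {1, 3, 4, 5, 6, 7, 8, 9}, so each is used; only h can be 6, hence h = 6.
Among the 7 still-open variables, 3 fits only p (and all 7 values in {1, 3, 4, 5, 7, 8, 9} must be used), so p = 3.
Among the 6 still-open variables, 4 fits only b (and all 6 values in {1, 4, 5, 7, 8, 9} must be used), so b = 4.
The 5 still-open variables draw from only 5 values {1, 5, 7, 8, 9}, so each is used; only g can be 8, hence g = 8.

8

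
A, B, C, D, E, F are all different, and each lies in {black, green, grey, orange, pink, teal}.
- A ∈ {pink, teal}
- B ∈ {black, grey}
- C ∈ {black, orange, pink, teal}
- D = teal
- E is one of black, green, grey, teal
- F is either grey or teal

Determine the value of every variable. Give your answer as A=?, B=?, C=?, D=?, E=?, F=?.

D has just one choice, so D = teal. Eliminate teal elsewhere: A, C, E, F.
F must be grey (only option left). Strike grey from B, E.
That leaves A = pink. Strike pink from C.
B's domain is down to {black}, so B = black. Eliminate black elsewhere: C, E.
C has just one choice, so C = orange.
That leaves E = green.

A=pink, B=black, C=orange, D=teal, E=green, F=grey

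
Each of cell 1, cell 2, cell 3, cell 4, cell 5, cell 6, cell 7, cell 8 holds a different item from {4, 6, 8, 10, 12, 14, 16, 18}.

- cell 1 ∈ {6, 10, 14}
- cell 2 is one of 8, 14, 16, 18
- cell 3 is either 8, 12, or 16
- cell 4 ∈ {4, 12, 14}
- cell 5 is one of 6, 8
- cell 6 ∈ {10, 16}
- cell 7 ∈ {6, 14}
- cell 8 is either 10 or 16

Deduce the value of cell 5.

Among the 8 variables, 4 fits only cell 4 (and all 8 values in {4, 6, 8, 10, 12, 14, 16, 18} must be used), so cell 4 = 4.
Among the 7 still-open variables, 12 fits only cell 3 (and all 7 values in {6, 8, 10, 12, 14, 16, 18} must be used), so cell 3 = 12.
The 6 still-open variables together cover exactly {6, 8, 10, 14, 16, 18} — 6 values for 6 variables — and 18 appears only in cell 2's list, so cell 2 = 18.
Among the 5 still-open variables, 8 fits only cell 5 (and all 5 values in {6, 8, 10, 14, 16} must be used), so cell 5 = 8.

8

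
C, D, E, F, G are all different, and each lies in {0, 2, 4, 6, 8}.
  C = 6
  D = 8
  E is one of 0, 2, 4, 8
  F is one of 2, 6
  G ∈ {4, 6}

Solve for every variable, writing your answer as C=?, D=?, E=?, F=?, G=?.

C's domain is down to {6}, so C = 6. Remove 6 from F, G.
D must be 8 (only option left). Remove 8 from E.
F must be 2 (only option left). Eliminate 2 elsewhere: E.
G's domain is down to {4}, so G = 4. Strike 4 from E.
E must be 0 (only option left).

C=6, D=8, E=0, F=2, G=4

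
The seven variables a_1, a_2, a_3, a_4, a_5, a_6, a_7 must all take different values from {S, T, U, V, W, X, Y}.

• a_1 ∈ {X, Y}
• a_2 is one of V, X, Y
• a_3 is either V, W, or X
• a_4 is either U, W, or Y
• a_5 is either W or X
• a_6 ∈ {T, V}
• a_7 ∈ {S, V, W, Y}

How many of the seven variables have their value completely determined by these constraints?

The 7 variables together cover exactly {S, T, U, V, W, X, Y} — 7 values for 7 variables — and S appears only in a_7's list, so a_7 = S.
The 6 still-open variables together cover exactly {T, U, V, W, X, Y} — 6 values for 6 variables — and T appears only in a_6's list, so a_6 = T.
The 5 still-open variables draw from only 5 values {U, V, W, X, Y}, so each is used; only a_4 can be U, hence a_4 = U.
Determined: a_4=U, a_6=T, a_7=S. The other variables each still have more than one consistent value. That makes 3.

3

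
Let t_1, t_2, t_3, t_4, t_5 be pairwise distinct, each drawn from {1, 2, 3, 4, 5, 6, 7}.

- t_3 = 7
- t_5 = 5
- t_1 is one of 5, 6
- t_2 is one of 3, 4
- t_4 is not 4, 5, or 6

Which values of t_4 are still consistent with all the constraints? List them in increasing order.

t_3 must be 7 (only option left). So t_4 can't be 7.
t_5 must be 5 (only option left). Eliminate 5 elsewhere: t_1.
t_1 has just one choice, so t_1 = 6.
No further eliminations apply; t_4 can still be any of 1, 2, 3.

1, 2, 3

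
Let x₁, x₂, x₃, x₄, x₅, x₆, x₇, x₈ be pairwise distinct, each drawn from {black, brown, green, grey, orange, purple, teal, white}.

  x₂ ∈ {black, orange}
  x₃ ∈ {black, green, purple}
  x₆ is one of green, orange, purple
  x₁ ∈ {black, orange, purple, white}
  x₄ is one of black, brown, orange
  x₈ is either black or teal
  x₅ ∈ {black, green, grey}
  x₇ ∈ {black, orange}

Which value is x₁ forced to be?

white

The 8 variables draw from only 8 values {black, brown, green, grey, orange, purple, teal, white}, so each is used; only x₄ can be brown, hence x₄ = brown.
The 7 still-open variables together cover exactly {black, green, grey, orange, purple, teal, white} — 7 values for 7 variables — and grey appears only in x₅'s list, so x₅ = grey.
Among the 6 still-open variables, teal fits only x₈ (and all 6 values in {black, green, orange, purple, teal, white} must be used), so x₈ = teal.
The 5 still-open variables together cover exactly {black, green, orange, purple, white} — 5 values for 5 variables — and white appears only in x₁'s list, so x₁ = white.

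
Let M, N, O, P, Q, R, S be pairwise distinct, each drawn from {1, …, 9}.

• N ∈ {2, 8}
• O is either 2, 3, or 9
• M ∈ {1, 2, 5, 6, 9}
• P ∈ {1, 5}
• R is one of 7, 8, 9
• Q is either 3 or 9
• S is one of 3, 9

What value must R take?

Q and S between them cover only {3, 9} — a naked pair. Remove those values from M, O, R.
O must be 2 (only option left). Eliminate 2 elsewhere: M, N.
That leaves N = 8. Eliminate 8 elsewhere: R.
So R = 7.

7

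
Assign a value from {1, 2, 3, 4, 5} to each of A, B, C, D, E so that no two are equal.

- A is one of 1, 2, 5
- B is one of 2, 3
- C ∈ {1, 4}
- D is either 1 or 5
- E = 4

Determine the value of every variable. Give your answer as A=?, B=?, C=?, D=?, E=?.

A=2, B=3, C=1, D=5, E=4

E must be 4 (only option left). So C can't be 4.
C has just one choice, so C = 1. So A, D can't be 1.
D's domain is down to {5}, so D = 5. Remove 5 from A.
A must be 2 (only option left). So B can't be 2.
That leaves B = 3.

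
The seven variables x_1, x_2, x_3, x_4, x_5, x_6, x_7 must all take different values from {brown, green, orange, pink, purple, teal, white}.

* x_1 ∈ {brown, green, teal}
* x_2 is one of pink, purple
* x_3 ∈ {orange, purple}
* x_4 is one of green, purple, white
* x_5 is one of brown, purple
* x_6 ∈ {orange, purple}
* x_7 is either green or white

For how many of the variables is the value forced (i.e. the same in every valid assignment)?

3

Among the 7 variables, pink fits only x_2 (and all 7 values in {brown, green, orange, pink, purple, teal, white} must be used), so x_2 = pink.
The 6 still-open variables together cover exactly {brown, green, orange, purple, teal, white} — 6 values for 6 variables — and teal appears only in x_1's list, so x_1 = teal.
Among the 5 still-open variables, brown fits only x_5 (and all 5 values in {brown, green, orange, purple, white} must be used), so x_5 = brown.
The 2 variables x_3 and x_6 are confined to {orange, purple}, which locks those values in; drop them from x_4.
Determined: x_1=teal, x_2=pink, x_5=brown. The other variables each still have more than one consistent value. That makes 3.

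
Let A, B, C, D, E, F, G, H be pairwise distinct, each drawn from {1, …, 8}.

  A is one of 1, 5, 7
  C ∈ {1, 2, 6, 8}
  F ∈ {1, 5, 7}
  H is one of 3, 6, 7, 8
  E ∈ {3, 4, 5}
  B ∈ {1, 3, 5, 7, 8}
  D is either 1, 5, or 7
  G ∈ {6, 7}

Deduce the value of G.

The 8 variables together cover exactly {1, 2, 3, 4, 5, 6, 7, 8} — 8 values for 8 variables — and 2 appears only in C's list, so C = 2.
Among the 7 still-open variables, 4 fits only E (and all 7 values in {1, 3, 4, 5, 6, 7, 8} must be used), so E = 4.
The 3 variables A, D, F are confined to {1, 5, 7}, which locks those values in; drop them from B, G, H.
So G = 6.

6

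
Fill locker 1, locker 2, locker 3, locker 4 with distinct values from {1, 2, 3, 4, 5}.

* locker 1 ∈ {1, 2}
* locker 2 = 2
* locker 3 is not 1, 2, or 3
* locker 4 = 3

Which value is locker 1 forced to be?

locker 2 must be 2 (only option left). Remove 2 from locker 1.
So locker 1 = 1.

1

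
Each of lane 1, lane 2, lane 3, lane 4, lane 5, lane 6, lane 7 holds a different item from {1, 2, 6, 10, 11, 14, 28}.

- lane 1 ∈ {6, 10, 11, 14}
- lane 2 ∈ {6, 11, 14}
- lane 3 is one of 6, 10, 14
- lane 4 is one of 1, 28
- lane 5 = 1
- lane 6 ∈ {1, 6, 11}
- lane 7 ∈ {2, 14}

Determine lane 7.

lane 5 must be 1 (only option left). Eliminate 1 elsewhere: lane 4, lane 6.
That leaves lane 4 = 28.
Among the 5 still-open variables, 2 fits only lane 7 (and all 5 values in {2, 6, 10, 11, 14} must be used), so lane 7 = 2.

2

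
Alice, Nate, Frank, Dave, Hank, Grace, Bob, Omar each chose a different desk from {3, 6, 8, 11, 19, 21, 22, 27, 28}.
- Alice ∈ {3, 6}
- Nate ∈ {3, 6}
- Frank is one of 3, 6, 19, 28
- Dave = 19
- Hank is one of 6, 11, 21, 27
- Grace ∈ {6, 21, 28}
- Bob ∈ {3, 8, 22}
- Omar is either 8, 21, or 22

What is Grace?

21

Dave must be 19 (only option left). Strike 19 from Frank.
The 2 variables Alice and Nate are confined to {3, 6}, which locks those values in; drop them from Frank, Hank, Grace, Bob.
Frank has just one choice, so Frank = 28. Remove 28 from Grace.
So Grace = 21.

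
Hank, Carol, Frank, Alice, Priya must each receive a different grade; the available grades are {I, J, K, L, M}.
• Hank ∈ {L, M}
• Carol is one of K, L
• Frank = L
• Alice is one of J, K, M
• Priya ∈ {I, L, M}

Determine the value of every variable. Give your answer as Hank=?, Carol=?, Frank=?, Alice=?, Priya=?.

Hank=M, Carol=K, Frank=L, Alice=J, Priya=I

Frank must be L (only option left). Remove L from Hank, Carol, Priya.
Hank must be M (only option left). Remove M from Alice, Priya.
Carol has just one choice, so Carol = K. Strike K from Alice.
Alice's domain is down to {J}, so Alice = J.
Priya's domain is down to {I}, so Priya = I.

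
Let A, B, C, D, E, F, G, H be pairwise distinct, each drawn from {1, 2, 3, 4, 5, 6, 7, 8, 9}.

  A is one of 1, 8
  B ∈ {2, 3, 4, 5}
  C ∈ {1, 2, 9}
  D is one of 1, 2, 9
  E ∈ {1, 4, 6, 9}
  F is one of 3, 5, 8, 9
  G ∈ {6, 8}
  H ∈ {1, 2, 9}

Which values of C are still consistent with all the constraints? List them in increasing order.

The 3 variables C, D, H are confined to {1, 2, 9}, which locks those values in; drop them from A, B, E, F.
A has just one choice, so A = 8. So F, G can't be 8.
G's domain is down to {6}, so G = 6. Remove 6 from E.
That leaves E = 4. Eliminate 4 elsewhere: B.
No further eliminations apply; C can still be any of 1, 2, 9.

1, 2, 9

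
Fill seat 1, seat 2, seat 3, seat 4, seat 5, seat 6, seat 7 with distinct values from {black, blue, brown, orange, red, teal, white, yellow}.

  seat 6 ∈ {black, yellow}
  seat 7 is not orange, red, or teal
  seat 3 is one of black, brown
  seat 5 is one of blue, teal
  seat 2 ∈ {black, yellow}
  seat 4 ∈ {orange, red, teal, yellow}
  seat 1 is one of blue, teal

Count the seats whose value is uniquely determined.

2

seat 1 and seat 5 share exactly the 2 values {blue, teal}; by pigeonhole those values go to them, so strike blue, teal from seat 4, seat 7.
seat 2 and seat 6 between them cover only {black, yellow} — a naked pair. Remove those values from seat 3, seat 4, seat 7.
That leaves seat 3 = brown. So seat 7 can't be brown.
That leaves seat 7 = white.
Determined: seat 3=brown, seat 7=white. The other seats each still have more than one consistent value. That makes 2.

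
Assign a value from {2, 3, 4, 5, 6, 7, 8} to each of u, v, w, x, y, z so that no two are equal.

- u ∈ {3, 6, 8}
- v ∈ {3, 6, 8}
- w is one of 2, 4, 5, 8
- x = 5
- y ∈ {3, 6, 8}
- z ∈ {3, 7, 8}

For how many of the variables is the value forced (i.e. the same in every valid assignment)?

x has just one choice, so x = 5. Strike 5 from w.
The 3 variables u, v, y are confined to {3, 6, 8}, which locks those values in; drop them from w, z.
z's domain is down to {7}, so z = 7.
Determined: x=5, z=7. The other variables each still have more than one consistent value. That makes 2.

2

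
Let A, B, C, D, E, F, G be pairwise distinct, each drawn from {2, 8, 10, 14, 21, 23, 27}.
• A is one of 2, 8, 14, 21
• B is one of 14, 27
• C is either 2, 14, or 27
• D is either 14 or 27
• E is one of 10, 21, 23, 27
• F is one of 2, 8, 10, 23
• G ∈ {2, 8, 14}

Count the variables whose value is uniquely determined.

3

B and D share exactly the 2 values {14, 27}; by pigeonhole those values go to them, so strike 14, 27 from A, C, E, G.
C must be 2 (only option left). Strike 2 from A, F, G.
G has just one choice, so G = 8. Eliminate 8 elsewhere: A, F.
A must be 21 (only option left). So E can't be 21.
Determined: A=21, C=2, G=8. The other variables each still have more than one consistent value. That makes 3.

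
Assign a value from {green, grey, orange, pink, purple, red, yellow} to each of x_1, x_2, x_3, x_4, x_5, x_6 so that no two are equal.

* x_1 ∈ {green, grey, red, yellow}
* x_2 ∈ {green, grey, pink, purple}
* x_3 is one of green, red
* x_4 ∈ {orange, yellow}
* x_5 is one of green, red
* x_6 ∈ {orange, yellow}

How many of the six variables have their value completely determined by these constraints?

x_3 and x_5 share exactly the 2 values {green, red}; by pigeonhole those values go to them, so strike green, red from x_1, x_2.
x_4 and x_6 between them cover only {orange, yellow} — a naked pair. Remove those values from x_1.
That leaves x_1 = grey. Eliminate grey elsewhere: x_2.
Determined: x_1=grey. The other variables each still have more than one consistent value. That makes 1.

1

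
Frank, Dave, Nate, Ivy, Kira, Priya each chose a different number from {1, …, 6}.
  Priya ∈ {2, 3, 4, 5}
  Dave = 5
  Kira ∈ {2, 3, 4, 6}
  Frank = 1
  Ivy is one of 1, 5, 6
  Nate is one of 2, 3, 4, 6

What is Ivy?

Frank must be 1 (only option left). Eliminate 1 elsewhere: Ivy.
That leaves Dave = 5. Eliminate 5 elsewhere: Ivy, Priya.
So Ivy = 6.

6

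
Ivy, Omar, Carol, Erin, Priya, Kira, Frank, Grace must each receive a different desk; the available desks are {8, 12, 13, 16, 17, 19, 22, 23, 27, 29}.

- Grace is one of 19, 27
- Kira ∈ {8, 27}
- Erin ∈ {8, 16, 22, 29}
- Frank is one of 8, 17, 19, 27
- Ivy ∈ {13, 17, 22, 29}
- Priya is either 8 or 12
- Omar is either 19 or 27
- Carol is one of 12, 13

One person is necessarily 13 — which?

The 2 variables Omar and Grace are confined to {19, 27}, which locks those values in; drop them from Kira, Frank.
Kira must be 8 (only option left). Eliminate 8 elsewhere: Erin, Priya, Frank.
Frank's domain is down to {17}, so Frank = 17. Remove 17 from Ivy.
Priya's domain is down to {12}, so Priya = 12. So Carol can't be 12.
So 13 goes to Carol.

Carol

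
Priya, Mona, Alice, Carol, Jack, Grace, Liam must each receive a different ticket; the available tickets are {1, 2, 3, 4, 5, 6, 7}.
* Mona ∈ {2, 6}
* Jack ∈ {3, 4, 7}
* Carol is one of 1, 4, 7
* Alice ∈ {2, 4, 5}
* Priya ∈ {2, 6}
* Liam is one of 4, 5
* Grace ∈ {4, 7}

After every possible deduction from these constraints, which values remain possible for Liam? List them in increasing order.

The 7 variables draw from only 7 values {1, 2, 3, 4, 5, 6, 7}, so each is used; only Carol can be 1, hence Carol = 1.
Among the 6 still-open variables, 3 fits only Jack (and all 6 values in {2, 3, 4, 5, 6, 7} must be used), so Jack = 3.
The 5 still-open variables draw from only 5 values {2, 4, 5, 6, 7}, so each is used; only Grace can be 7, hence Grace = 7.
The 2 variables Priya and Mona are confined to {2, 6}, which locks those values in; drop them from Alice.
No further eliminations apply; Liam can still be any of 4, 5.

4, 5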